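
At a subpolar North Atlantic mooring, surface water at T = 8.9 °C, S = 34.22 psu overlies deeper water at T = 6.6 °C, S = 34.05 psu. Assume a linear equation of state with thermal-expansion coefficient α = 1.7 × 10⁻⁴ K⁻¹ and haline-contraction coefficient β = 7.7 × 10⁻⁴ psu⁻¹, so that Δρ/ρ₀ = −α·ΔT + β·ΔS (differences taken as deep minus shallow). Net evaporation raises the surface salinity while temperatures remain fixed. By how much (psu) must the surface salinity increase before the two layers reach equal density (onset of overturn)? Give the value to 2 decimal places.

Neutral buoyancy requires −α(T_deep − T_surf) + β(S_deep − S_surf′) = 0.
S_surf′ = S_deep − (α/β)·ΔT = 34.05 − (1.7 × 10⁻⁴/7.7 × 10⁻⁴)·(-2.3) = 34.5578 psu.
Increase required: 34.5578 − 34.22 = 0.3378 psu.

0.34 psu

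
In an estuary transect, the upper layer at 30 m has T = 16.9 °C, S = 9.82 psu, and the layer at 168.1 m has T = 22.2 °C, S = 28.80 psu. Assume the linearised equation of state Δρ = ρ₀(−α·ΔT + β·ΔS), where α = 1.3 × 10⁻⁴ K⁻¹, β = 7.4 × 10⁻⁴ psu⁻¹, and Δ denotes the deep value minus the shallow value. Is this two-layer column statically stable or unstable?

stable

ΔT = 22.2 − 16.9 = +5.3 K and ΔS = 28.80 − 9.82 = +18.98 psu (deep − shallow).
−αΔT = -6.89 × 10⁻⁴; βΔS = 0.0140452; sum Δρ/ρ₀ = 0.0133562.
Δρ/ρ₀ > 0, so Δρ > 0: deeper water is denser → statically stable.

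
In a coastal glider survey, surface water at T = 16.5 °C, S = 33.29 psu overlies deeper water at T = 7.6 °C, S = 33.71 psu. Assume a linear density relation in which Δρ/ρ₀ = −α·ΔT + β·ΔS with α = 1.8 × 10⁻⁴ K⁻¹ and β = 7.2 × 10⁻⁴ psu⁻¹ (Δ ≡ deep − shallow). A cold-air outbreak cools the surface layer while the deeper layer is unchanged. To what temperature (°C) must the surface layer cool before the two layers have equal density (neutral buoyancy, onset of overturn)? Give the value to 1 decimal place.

Neutral buoyancy requires Δρ = 0, i.e. −α(T_deep − T_surf′) + β(S_deep − S_surf) = 0.
T_surf′ = T_deep − (β/α)·ΔS = 7.6 − (7.2 × 10⁻⁴/1.8 × 10⁻⁴)·(+0.42) = 5.920 °C.
Cooling required: 16.5 − (5.920) = 10.580 °C.

5.9 °C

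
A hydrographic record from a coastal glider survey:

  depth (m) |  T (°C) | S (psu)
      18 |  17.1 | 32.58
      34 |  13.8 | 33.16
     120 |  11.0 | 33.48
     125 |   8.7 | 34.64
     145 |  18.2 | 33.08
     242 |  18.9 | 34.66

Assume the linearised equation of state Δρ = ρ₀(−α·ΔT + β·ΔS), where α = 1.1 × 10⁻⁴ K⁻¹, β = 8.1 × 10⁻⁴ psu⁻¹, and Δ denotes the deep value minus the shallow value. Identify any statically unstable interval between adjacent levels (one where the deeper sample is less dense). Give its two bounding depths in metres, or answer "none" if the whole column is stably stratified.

125–145 m

Evaluate Δρ/ρ₀ = −αΔT + βΔS across each adjacent pair:
  18–34 m: −αΔT+βΔS = −(1.1 × 10⁻⁴)(-3.3)+(8.1 × 10⁻⁴)(+0.58) = 8.3 × 10⁻⁴ → stable
  34–120 m: −αΔT+βΔS = −(1.1 × 10⁻⁴)(-2.8)+(8.1 × 10⁻⁴)(+0.32) = 5.7 × 10⁻⁴ → stable
  120–125 m: −αΔT+βΔS = −(1.1 × 10⁻⁴)(-2.3)+(8.1 × 10⁻⁴)(+1.16) = 1.2 × 10⁻³ → stable
  125–145 m: −αΔT+βΔS = −(1.1 × 10⁻⁴)(+9.5)+(8.1 × 10⁻⁴)(-1.56) = -2.3 × 10⁻³ → UNSTABLE
  145–242 m: −αΔT+βΔS = −(1.1 × 10⁻⁴)(+0.7)+(8.1 × 10⁻⁴)(+1.58) = 1.2 × 10⁻³ → stable
The 125–145 m interval has Δρ < 0: lighter water underlies denser water.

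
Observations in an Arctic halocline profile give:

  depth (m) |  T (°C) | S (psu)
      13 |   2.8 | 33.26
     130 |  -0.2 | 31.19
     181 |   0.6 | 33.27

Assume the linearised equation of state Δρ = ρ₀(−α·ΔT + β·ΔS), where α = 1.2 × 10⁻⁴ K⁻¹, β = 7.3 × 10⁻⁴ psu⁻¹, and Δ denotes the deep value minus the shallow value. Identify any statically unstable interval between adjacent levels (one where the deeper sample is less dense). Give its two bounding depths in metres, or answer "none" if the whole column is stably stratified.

13–130 m

Evaluate Δρ/ρ₀ = −αΔT + βΔS across each adjacent pair:
  13–130 m: −αΔT+βΔS = −(1.2 × 10⁻⁴)(-3.0)+(7.3 × 10⁻⁴)(-2.07) = -1.2 × 10⁻³ → UNSTABLE
  130–181 m: −αΔT+βΔS = −(1.2 × 10⁻⁴)(+0.8)+(7.3 × 10⁻⁴)(+2.08) = 1.4 × 10⁻³ → stable
The 13–130 m interval has Δρ < 0: lighter water underlies denser water.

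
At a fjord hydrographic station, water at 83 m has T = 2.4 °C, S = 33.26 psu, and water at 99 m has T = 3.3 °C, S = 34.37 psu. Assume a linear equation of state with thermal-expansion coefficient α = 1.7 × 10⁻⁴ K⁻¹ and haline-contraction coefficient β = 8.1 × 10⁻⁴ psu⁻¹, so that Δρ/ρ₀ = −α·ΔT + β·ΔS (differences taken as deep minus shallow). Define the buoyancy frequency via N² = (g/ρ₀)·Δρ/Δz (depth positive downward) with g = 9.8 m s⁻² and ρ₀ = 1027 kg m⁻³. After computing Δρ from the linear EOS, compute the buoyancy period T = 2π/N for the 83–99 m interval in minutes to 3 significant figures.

4.90 min

ΔT = +0.9 K, ΔS = +1.11 psu (deep − shallow).
Δρ/ρ₀ = −αΔT + βΔS = -1.53 × 10⁻⁴ + 8.991 × 10⁻⁴ = 7.461 × 10⁻⁴, so Δρ ≈ 0.7662 kg m⁻³.
N² = (g/ρ₀)·Δρ/Δz = g·(Δρ/ρ₀)/Δz = 9.8 × 7.461 × 10⁻⁴ / 16 = 4.5699 × 10⁻⁴ s⁻².
N = √(4.5699 × 10⁻⁴) = 0.021377 rad s⁻¹ → T = 2π/N = 293.92 s = 4.8987 min ≈ 4.90 min.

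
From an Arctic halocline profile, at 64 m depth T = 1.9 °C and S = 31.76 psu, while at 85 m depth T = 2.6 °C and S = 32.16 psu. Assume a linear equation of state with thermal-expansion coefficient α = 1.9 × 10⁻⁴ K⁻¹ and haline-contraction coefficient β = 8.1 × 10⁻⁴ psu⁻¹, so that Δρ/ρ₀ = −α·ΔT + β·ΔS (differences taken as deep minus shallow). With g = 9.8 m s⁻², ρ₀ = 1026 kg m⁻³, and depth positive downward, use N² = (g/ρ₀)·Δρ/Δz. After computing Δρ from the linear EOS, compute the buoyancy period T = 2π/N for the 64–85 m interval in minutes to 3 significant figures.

ΔT = +0.7 K, ΔS = +0.40 psu (deep − shallow).
Δρ/ρ₀ = −αΔT + βΔS = -1.33 × 10⁻⁴ + 3.24 × 10⁻⁴ = 1.91 × 10⁻⁴, so Δρ ≈ 0.1960 kg m⁻³.
N² = (g/ρ₀)·Δρ/Δz = g·(Δρ/ρ₀)/Δz = 9.8 × 1.91 × 10⁻⁴ / 21 = 8.9133 × 10⁻⁵ s⁻².
N = √(8.9133 × 10⁻⁵) = 9.4410 × 10⁻³ rad s⁻¹ → T = 2π/N = 665.52 s = 11.092 min ≈ 11.1 min.

11.1 min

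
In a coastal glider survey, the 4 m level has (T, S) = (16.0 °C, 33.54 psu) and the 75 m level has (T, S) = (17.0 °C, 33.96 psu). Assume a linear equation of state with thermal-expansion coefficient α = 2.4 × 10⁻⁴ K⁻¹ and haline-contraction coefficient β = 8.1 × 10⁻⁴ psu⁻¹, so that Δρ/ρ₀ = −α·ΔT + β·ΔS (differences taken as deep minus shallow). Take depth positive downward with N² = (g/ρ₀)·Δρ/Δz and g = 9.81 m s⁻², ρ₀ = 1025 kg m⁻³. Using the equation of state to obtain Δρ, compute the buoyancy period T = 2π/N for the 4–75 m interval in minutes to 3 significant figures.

ΔT = +1.0 K, ΔS = +0.42 psu (deep − shallow).
Δρ/ρ₀ = −αΔT + βΔS = -2.40 × 10⁻⁴ + 3.402 × 10⁻⁴ = 1.002 × 10⁻⁴, so Δρ ≈ 0.1027 kg m⁻³.
N² = (g/ρ₀)·Δρ/Δz = g·(Δρ/ρ₀)/Δz = 9.81 × 1.002 × 10⁻⁴ / 71 = 1.3845 × 10⁻⁵ s⁻².
N = √(1.3845 × 10⁻⁵) = 3.7209 × 10⁻³ rad s⁻¹ → T = 2π/N = 1.6886 × 10³ s = 28.143 min ≈ 28.1 min.

28.1 min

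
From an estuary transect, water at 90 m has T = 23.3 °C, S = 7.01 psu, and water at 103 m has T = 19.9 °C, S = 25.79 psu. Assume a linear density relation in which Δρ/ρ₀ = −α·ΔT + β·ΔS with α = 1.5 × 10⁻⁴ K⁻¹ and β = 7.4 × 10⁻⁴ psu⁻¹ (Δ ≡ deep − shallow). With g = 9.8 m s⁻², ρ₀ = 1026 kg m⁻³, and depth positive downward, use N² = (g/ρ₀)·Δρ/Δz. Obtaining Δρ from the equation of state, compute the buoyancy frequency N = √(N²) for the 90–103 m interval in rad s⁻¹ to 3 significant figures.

0.104 rad s⁻¹

ΔT = -3.4 K, ΔS = +18.78 psu (deep − shallow).
Δρ/ρ₀ = −αΔT + βΔS = 5.10 × 10⁻⁴ + 0.0138972 = 0.0144072, so Δρ ≈ 14.78 kg m⁻³.
N² = (g/ρ₀)·Δρ/Δz = g·(Δρ/ρ₀)/Δz = 9.8 × 0.0144072 / 13 = 0.010861 s⁻².
N = √(0.010861) = 0.10422 rad s⁻¹ ≈ 0.104 rad s⁻¹.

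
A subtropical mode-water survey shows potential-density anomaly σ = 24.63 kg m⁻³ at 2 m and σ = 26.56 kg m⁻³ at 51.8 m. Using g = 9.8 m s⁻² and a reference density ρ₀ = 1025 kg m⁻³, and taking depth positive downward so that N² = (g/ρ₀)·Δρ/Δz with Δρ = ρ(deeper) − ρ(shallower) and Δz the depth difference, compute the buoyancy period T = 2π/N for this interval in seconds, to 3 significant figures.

Δρ = 1026.56 − 1024.63 = 1.93 kg m⁻³ over Δz = 51.8 − 2 = 49.8 m.
N² = (9.8/1025) × (1.93/49.8) = 3.7054 × 10⁻⁴ s⁻².
N = √(3.7054 × 10⁻⁴) = 0.019249 rad s⁻¹, so T = 2π/N = 326.42 s ≈ 326 s.

326 s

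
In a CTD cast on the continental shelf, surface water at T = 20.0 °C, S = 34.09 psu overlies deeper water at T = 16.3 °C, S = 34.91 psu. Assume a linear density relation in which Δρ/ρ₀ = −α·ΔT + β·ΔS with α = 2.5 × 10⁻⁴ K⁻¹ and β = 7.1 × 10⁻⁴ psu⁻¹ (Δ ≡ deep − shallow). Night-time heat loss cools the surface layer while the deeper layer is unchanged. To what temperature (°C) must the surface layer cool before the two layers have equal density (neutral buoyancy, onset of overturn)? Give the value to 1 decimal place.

Neutral buoyancy requires Δρ = 0, i.e. −α(T_deep − T_surf′) + β(S_deep − S_surf) = 0.
T_surf′ = T_deep − (β/α)·ΔS = 16.3 − (7.1 × 10⁻⁴/2.5 × 10⁻⁴)·(+0.82) = 13.971 °C.
Cooling required: 20.0 − (13.971) = 6.029 °C.

14.0 °C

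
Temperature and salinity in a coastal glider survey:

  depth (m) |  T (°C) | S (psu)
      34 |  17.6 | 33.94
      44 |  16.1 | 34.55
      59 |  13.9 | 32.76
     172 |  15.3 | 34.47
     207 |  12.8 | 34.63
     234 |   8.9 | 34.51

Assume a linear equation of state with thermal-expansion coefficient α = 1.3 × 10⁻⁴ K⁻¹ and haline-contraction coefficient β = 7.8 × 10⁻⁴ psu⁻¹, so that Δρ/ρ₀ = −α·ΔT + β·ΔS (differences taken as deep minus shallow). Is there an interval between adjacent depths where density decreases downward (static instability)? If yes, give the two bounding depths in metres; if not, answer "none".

44–59 m

Evaluate Δρ/ρ₀ = −αΔT + βΔS across each adjacent pair:
  34–44 m: −αΔT+βΔS = −(1.3 × 10⁻⁴)(-1.5)+(7.8 × 10⁻⁴)(+0.61) = 6.7 × 10⁻⁴ → stable
  44–59 m: −αΔT+βΔS = −(1.3 × 10⁻⁴)(-2.2)+(7.8 × 10⁻⁴)(-1.79) = -1.1 × 10⁻³ → UNSTABLE
  59–172 m: −αΔT+βΔS = −(1.3 × 10⁻⁴)(+1.4)+(7.8 × 10⁻⁴)(+1.71) = 1.2 × 10⁻³ → stable
  172–207 m: −αΔT+βΔS = −(1.3 × 10⁻⁴)(-2.5)+(7.8 × 10⁻⁴)(+0.16) = 4.5 × 10⁻⁴ → stable
  207–234 m: −αΔT+βΔS = −(1.3 × 10⁻⁴)(-3.9)+(7.8 × 10⁻⁴)(-0.12) = 4.1 × 10⁻⁴ → stable
The 44–59 m interval has Δρ < 0: lighter water underlies denser water.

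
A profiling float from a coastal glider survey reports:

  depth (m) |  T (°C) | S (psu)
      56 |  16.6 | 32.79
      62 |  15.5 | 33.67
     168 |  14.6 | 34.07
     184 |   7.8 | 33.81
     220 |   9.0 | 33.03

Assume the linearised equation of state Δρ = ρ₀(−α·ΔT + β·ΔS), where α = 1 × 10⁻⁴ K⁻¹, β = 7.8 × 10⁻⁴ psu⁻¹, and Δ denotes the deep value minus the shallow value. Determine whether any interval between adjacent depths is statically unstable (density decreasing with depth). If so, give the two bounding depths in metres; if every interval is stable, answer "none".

184–220 m

Evaluate Δρ/ρ₀ = −αΔT + βΔS across each adjacent pair:
  56–62 m: −αΔT+βΔS = −(1 × 10⁻⁴)(-1.1)+(7.8 × 10⁻⁴)(+0.88) = 8.0 × 10⁻⁴ → stable
  62–168 m: −αΔT+βΔS = −(1 × 10⁻⁴)(-0.9)+(7.8 × 10⁻⁴)(+0.40) = 4.0 × 10⁻⁴ → stable
  168–184 m: −αΔT+βΔS = −(1 × 10⁻⁴)(-6.8)+(7.8 × 10⁻⁴)(-0.26) = 4.8 × 10⁻⁴ → stable
  184–220 m: −αΔT+βΔS = −(1 × 10⁻⁴)(+1.2)+(7.8 × 10⁻⁴)(-0.78) = -7.3 × 10⁻⁴ → UNSTABLE
The 184–220 m interval has Δρ < 0: lighter water underlies denser water.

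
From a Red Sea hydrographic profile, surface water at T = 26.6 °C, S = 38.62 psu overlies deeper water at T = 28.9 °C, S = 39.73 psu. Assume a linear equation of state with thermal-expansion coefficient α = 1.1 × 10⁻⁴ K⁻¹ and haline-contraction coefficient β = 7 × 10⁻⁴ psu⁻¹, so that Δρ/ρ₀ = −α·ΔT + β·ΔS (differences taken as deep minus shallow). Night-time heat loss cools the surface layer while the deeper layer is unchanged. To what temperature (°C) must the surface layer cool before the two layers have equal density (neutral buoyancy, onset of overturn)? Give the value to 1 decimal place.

Neutral buoyancy requires Δρ = 0, i.e. −α(T_deep − T_surf′) + β(S_deep − S_surf) = 0.
T_surf′ = T_deep − (β/α)·ΔS = 28.9 − (7 × 10⁻⁴/1.1 × 10⁻⁴)·(+1.11) = 21.836 °C.
Cooling required: 26.6 − (21.836) = 4.764 °C.

21.8 °C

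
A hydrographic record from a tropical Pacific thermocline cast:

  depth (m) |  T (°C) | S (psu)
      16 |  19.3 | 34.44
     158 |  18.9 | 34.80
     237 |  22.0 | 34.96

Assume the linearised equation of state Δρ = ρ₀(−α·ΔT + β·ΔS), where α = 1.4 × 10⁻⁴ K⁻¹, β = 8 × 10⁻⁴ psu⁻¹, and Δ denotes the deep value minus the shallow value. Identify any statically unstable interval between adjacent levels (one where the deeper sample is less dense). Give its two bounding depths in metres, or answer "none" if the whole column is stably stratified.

158–237 m

Evaluate Δρ/ρ₀ = −αΔT + βΔS across each adjacent pair:
  16–158 m: −αΔT+βΔS = −(1.4 × 10⁻⁴)(-0.4)+(8 × 10⁻⁴)(+0.36) = 3.4 × 10⁻⁴ → stable
  158–237 m: −αΔT+βΔS = −(1.4 × 10⁻⁴)(+3.1)+(8 × 10⁻⁴)(+0.16) = -3.1 × 10⁻⁴ → UNSTABLE
The 158–237 m interval has Δρ < 0: lighter water underlies denser water.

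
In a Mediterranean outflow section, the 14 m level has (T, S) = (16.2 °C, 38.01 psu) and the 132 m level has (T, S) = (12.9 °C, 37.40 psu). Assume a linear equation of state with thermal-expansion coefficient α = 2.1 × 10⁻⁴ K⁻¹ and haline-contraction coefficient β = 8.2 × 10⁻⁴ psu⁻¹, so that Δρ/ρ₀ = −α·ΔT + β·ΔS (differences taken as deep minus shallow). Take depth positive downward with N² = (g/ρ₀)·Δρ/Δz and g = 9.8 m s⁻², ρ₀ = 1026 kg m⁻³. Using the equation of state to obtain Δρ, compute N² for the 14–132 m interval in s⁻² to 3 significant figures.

1.60 × 10⁻⁵ s⁻²

ΔT = -3.3 K, ΔS = -0.61 psu (deep − shallow).
Δρ/ρ₀ = −αΔT + βΔS = 6.93 × 10⁻⁴ − 5.002 × 10⁻⁴ = 1.928 × 10⁻⁴, so Δρ ≈ 0.1978 kg m⁻³.
N² = (g/ρ₀)·Δρ/Δz = g·(Δρ/ρ₀)/Δz = 9.8 × 1.928 × 10⁻⁴ / 118 = 1.6012 × 10⁻⁵ s⁻² ≈ 1.60 × 10⁻⁵ s⁻².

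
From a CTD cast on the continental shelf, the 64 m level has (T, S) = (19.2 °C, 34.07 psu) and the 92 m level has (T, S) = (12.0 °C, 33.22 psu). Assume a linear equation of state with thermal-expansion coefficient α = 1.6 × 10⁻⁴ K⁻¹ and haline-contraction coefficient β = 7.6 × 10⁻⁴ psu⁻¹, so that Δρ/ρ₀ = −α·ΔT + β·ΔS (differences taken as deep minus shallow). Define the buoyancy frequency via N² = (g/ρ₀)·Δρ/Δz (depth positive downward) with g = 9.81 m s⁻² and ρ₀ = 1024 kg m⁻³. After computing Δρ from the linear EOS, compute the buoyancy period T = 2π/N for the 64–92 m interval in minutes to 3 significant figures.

7.86 min

ΔT = -7.2 K, ΔS = -0.85 psu (deep − shallow).
Δρ/ρ₀ = −αΔT + βΔS = 1.152 × 10⁻³ − 6.46 × 10⁻⁴ = 5.06 × 10⁻⁴, so Δρ ≈ 0.5181 kg m⁻³.
N² = (g/ρ₀)·Δρ/Δz = g·(Δρ/ρ₀)/Δz = 9.81 × 5.06 × 10⁻⁴ / 28 = 1.7728 × 10⁻⁴ s⁻².
N = √(1.7728 × 10⁻⁴) = 0.013315 rad s⁻¹ → T = 2π/N = 471.89 s = 7.8648 min ≈ 7.86 min.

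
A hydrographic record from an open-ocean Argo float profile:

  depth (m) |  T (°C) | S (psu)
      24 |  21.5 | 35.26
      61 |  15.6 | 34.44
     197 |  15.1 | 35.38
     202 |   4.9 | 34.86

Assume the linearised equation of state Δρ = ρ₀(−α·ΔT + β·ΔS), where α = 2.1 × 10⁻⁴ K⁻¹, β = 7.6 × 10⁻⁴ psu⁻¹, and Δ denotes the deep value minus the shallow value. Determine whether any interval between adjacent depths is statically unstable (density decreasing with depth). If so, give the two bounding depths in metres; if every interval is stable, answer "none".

none

Evaluate Δρ/ρ₀ = −αΔT + βΔS across each adjacent pair:
  24–61 m: −αΔT+βΔS = −(2.1 × 10⁻⁴)(-5.9)+(7.6 × 10⁻⁴)(-0.82) = 6.2 × 10⁻⁴ → stable
  61–197 m: −αΔT+βΔS = −(2.1 × 10⁻⁴)(-0.5)+(7.6 × 10⁻⁴)(+0.94) = 8.2 × 10⁻⁴ → stable
  197–202 m: −αΔT+βΔS = −(2.1 × 10⁻⁴)(-10.2)+(7.6 × 10⁻⁴)(-0.52) = 1.7 × 10⁻³ → stable
Every interval has Δρ > 0: the column is stably stratified throughout.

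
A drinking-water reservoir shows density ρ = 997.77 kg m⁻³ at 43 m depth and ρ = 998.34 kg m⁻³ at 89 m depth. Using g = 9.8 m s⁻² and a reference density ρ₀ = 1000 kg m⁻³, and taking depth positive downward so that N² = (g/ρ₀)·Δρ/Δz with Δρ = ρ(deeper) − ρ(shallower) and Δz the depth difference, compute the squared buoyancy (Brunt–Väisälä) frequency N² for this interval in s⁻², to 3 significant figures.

Δρ = 998.34 − 997.77 = 0.57 kg m⁻³ over Δz = 89 − 43 = 46 m.
N² = (9.8/1000) × (0.57/46) = 1.2143 × 10⁻⁴ s⁻² ≈ 1.21 × 10⁻⁴ s⁻².

1.21 × 10⁻⁴ s⁻²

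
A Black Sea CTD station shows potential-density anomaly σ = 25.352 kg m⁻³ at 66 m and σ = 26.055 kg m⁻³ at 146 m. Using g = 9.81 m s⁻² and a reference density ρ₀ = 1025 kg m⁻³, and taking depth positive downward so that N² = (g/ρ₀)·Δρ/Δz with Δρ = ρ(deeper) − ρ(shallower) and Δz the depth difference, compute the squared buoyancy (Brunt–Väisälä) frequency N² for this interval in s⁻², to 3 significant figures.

Δρ = 1026.055 − 1025.352 = 0.703 kg m⁻³ over Δz = 146 − 66 = 80 m.
N² = (9.81/1025) × (0.703/80) = 8.4103 × 10⁻⁵ s⁻² ≈ 8.41 × 10⁻⁵ s⁻².

8.41 × 10⁻⁵ s⁻²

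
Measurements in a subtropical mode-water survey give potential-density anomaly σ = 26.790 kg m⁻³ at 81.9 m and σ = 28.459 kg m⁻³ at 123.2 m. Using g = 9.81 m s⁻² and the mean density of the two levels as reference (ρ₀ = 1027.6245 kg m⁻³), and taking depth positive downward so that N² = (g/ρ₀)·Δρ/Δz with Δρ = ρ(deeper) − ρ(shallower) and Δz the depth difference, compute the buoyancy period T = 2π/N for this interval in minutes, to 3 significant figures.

Δρ = 1028.459 − 1026.790 = 1.669 kg m⁻³ over Δz = 123.2 − 81.9 = 41.3 m.
N² = (9.81/1027.6245) × (1.669/41.3) = 3.8578 × 10⁻⁴ s⁻².
N = √(3.8578 × 10⁻⁴) = 0.019641 rad s⁻¹, so T = 2π/N = 319.90 s = 5.3317 min ≈ 5.33 min.

5.33 min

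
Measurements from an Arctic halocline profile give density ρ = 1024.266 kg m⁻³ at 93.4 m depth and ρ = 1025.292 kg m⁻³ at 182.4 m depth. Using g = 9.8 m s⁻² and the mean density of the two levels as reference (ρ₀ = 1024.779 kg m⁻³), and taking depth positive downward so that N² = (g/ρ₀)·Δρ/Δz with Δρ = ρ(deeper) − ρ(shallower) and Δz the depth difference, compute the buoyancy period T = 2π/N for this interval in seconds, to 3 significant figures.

Δρ = 1025.292 − 1024.266 = 1.026 kg m⁻³ over Δz = 182.4 − 93.4 = 89 m.
N² = (9.8/1024.779) × (1.026/89) = 1.1024 × 10⁻⁴ s⁻².
N = √(1.1024 × 10⁻⁴) = 0.010500 rad s⁻¹, so T = 2π/N = 598.40 s ≈ 598 s.
N² > 0, so the interval is statically stable.

598 s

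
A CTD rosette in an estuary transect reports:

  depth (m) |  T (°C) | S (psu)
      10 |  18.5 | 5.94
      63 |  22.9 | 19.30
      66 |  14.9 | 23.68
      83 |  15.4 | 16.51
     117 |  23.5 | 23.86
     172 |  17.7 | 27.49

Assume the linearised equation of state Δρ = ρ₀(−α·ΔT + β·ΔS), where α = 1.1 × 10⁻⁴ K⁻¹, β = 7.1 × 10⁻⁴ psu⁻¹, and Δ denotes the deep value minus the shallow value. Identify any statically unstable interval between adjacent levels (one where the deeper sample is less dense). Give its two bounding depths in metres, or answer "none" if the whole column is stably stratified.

66–83 m

Evaluate Δρ/ρ₀ = −αΔT + βΔS across each adjacent pair:
  10–63 m: −αΔT+βΔS = −(1.1 × 10⁻⁴)(+4.4)+(7.1 × 10⁻⁴)(+13.36) = 9.0 × 10⁻³ → stable
  63–66 m: −αΔT+βΔS = −(1.1 × 10⁻⁴)(-8.0)+(7.1 × 10⁻⁴)(+4.38) = 4.0 × 10⁻³ → stable
  66–83 m: −αΔT+βΔS = −(1.1 × 10⁻⁴)(+0.5)+(7.1 × 10⁻⁴)(-7.17) = -5.1 × 10⁻³ → UNSTABLE
  83–117 m: −αΔT+βΔS = −(1.1 × 10⁻⁴)(+8.1)+(7.1 × 10⁻⁴)(+7.35) = 4.3 × 10⁻³ → stable
  117–172 m: −αΔT+βΔS = −(1.1 × 10⁻⁴)(-5.8)+(7.1 × 10⁻⁴)(+3.63) = 3.2 × 10⁻³ → stable
The 66–83 m interval has Δρ < 0: lighter water underlies denser water.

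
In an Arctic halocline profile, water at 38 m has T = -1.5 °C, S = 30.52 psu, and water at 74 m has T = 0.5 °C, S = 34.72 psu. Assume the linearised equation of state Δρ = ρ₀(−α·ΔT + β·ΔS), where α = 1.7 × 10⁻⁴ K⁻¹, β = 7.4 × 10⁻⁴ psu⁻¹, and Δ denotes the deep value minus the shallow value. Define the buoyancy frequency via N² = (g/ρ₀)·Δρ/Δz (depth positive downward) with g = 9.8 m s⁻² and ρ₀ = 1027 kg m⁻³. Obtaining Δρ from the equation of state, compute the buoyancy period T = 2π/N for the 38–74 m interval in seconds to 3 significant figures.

229 s

ΔT = +2.0 K, ΔS = +4.20 psu (deep − shallow).
Δρ/ρ₀ = −αΔT + βΔS = -3.40 × 10⁻⁴ + 3.108 × 10⁻³ = 2.768 × 10⁻³, so Δρ ≈ 2.843 kg m⁻³.
N² = (g/ρ₀)·Δρ/Δz = g·(Δρ/ρ₀)/Δz = 9.8 × 2.768 × 10⁻³ / 36 = 7.5351 × 10⁻⁴ s⁻².
N = √(7.5351 × 10⁻⁴) = 0.027450 rad s⁻¹ → T = 2π/N = 228.90 s ≈ 229 s.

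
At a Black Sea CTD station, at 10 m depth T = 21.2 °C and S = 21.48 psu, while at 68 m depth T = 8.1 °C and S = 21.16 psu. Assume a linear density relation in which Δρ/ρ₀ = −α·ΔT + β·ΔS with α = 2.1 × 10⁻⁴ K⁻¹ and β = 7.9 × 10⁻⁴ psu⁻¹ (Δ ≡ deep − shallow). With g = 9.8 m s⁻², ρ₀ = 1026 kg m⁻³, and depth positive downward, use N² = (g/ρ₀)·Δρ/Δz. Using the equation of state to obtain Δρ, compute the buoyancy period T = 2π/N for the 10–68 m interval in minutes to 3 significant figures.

5.10 min

ΔT = -13.1 K, ΔS = -0.32 psu (deep − shallow).
Δρ/ρ₀ = −αΔT + βΔS = 2.751 × 10⁻³ − 2.528 × 10⁻⁴ = 2.4982 × 10⁻³, so Δρ ≈ 2.563 kg m⁻³.
N² = (g/ρ₀)·Δρ/Δz = g·(Δρ/ρ₀)/Δz = 9.8 × 2.4982 × 10⁻³ / 58 = 4.2211 × 10⁻⁴ s⁻².
N = √(4.2211 × 10⁻⁴) = 0.020545 rad s⁻¹ → T = 2π/N = 305.83 s = 5.0972 min ≈ 5.10 min.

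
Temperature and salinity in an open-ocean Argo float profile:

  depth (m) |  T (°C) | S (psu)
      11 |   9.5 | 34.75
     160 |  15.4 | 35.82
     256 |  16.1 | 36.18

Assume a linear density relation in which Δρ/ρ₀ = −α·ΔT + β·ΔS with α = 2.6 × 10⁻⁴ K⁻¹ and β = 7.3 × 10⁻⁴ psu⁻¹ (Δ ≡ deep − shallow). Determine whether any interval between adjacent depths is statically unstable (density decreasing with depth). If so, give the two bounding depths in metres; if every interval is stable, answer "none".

11–160 m

Evaluate Δρ/ρ₀ = −αΔT + βΔS across each adjacent pair:
  11–160 m: −αΔT+βΔS = −(2.6 × 10⁻⁴)(+5.9)+(7.3 × 10⁻⁴)(+1.07) = -7.5 × 10⁻⁴ → UNSTABLE
  160–256 m: −αΔT+βΔS = −(2.6 × 10⁻⁴)(+0.7)+(7.3 × 10⁻⁴)(+0.36) = 8.1 × 10⁻⁵ → stable
The 11–160 m interval has Δρ < 0: lighter water underlies denser water.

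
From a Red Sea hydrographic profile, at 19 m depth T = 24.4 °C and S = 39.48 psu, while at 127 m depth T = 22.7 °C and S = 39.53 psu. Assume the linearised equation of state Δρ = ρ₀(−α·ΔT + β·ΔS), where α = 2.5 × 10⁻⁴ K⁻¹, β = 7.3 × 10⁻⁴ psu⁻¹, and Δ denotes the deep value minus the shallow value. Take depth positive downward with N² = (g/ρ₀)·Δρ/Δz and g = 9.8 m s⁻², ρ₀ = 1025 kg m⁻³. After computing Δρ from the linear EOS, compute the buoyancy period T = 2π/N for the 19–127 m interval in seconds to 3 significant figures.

ΔT = -1.7 K, ΔS = +0.05 psu (deep − shallow).
Δρ/ρ₀ = −αΔT + βΔS = 4.25 × 10⁻⁴ + 3.65 × 10⁻⁵ = 4.615 × 10⁻⁴, so Δρ ≈ 0.4730 kg m⁻³.
N² = (g/ρ₀)·Δρ/Δz = g·(Δρ/ρ₀)/Δz = 9.8 × 4.615 × 10⁻⁴ / 108 = 4.1877 × 10⁻⁵ s⁻².
N = √(4.1877 × 10⁻⁵) = 6.4712 × 10⁻³ rad s⁻¹ → T = 2π/N = 970.95 s ≈ 971 s.

971 s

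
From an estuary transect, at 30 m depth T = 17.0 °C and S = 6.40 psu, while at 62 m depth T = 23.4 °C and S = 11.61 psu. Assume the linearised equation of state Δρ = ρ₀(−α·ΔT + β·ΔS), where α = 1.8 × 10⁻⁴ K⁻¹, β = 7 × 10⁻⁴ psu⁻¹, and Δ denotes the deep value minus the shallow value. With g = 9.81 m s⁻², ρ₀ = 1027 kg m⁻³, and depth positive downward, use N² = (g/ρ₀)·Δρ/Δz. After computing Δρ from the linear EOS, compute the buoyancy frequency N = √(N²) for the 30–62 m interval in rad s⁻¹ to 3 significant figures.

0.0277 rad s⁻¹

ΔT = +6.4 K, ΔS = +5.21 psu (deep − shallow).
Δρ/ρ₀ = −αΔT + βΔS = -1.152 × 10⁻³ + 3.647 × 10⁻³ = 2.495 × 10⁻³, so Δρ ≈ 2.562 kg m⁻³.
N² = (g/ρ₀)·Δρ/Δz = g·(Δρ/ρ₀)/Δz = 9.81 × 2.495 × 10⁻³ / 32 = 7.6487 × 10⁻⁴ s⁻².
N = √(7.6487 × 10⁻⁴) = 0.027656 rad s⁻¹ ≈ 0.0277 rad s⁻¹.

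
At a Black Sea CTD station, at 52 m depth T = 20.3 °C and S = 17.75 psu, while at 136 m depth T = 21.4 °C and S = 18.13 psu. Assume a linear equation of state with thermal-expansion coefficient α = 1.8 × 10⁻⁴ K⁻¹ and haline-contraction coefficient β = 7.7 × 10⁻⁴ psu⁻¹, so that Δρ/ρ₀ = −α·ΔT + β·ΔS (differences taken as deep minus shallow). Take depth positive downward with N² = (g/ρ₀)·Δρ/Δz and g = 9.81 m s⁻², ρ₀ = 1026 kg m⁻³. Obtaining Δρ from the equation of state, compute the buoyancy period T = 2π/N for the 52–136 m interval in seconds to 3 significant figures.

1.89 × 10³ s

ΔT = +1.1 K, ΔS = +0.38 psu (deep − shallow).
Δρ/ρ₀ = −αΔT + βΔS = -1.98 × 10⁻⁴ + 2.926 × 10⁻⁴ = 9.46 × 10⁻⁵, so Δρ ≈ 0.09706 kg m⁻³.
N² = (g/ρ₀)·Δρ/Δz = g·(Δρ/ρ₀)/Δz = 9.81 × 9.46 × 10⁻⁵ / 84 = 1.1048 × 10⁻⁵ s⁻².
N = √(1.1048 × 10⁻⁵) = 3.3239 × 10⁻³ rad s⁻¹ → T = 2π/N = 1.8903 × 10³ s ≈ 1.89 × 10³ s.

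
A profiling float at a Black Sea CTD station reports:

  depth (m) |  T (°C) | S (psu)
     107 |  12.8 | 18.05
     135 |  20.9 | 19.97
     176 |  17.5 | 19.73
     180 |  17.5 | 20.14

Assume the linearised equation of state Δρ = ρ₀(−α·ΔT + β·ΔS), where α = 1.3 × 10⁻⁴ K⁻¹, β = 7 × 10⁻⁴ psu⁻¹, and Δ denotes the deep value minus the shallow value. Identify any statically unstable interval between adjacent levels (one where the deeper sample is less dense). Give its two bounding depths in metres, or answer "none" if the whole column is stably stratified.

none

Evaluate Δρ/ρ₀ = −αΔT + βΔS across each adjacent pair:
  107–135 m: −αΔT+βΔS = −(1.3 × 10⁻⁴)(+8.1)+(7 × 10⁻⁴)(+1.92) = 2.9 × 10⁻⁴ → stable
  135–176 m: −αΔT+βΔS = −(1.3 × 10⁻⁴)(-3.4)+(7 × 10⁻⁴)(-0.24) = 2.7 × 10⁻⁴ → stable
  176–180 m: −αΔT+βΔS = −(1.3 × 10⁻⁴)(+0.0)+(7 × 10⁻⁴)(+0.41) = 2.9 × 10⁻⁴ → stable
Every interval has Δρ > 0: the column is stably stratified throughout.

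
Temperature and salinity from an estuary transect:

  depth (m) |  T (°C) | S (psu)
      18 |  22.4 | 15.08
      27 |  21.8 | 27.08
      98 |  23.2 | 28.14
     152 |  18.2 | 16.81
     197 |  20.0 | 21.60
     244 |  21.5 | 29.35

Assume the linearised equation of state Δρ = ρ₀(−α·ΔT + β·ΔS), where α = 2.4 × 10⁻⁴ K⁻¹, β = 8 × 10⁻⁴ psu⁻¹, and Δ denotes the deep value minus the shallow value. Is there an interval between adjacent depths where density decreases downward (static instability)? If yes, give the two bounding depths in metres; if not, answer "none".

98–152 m

Evaluate Δρ/ρ₀ = −αΔT + βΔS across each adjacent pair:
  18–27 m: −αΔT+βΔS = −(2.4 × 10⁻⁴)(-0.6)+(8 × 10⁻⁴)(+12.00) = 9.7 × 10⁻³ → stable
  27–98 m: −αΔT+βΔS = −(2.4 × 10⁻⁴)(+1.4)+(8 × 10⁻⁴)(+1.06) = 5.1 × 10⁻⁴ → stable
  98–152 m: −αΔT+βΔS = −(2.4 × 10⁻⁴)(-5.0)+(8 × 10⁻⁴)(-11.33) = -7.9 × 10⁻³ → UNSTABLE
  152–197 m: −αΔT+βΔS = −(2.4 × 10⁻⁴)(+1.8)+(8 × 10⁻⁴)(+4.79) = 3.4 × 10⁻³ → stable
  197–244 m: −αΔT+βΔS = −(2.4 × 10⁻⁴)(+1.5)+(8 × 10⁻⁴)(+7.75) = 5.8 × 10⁻³ → stable
The 98–152 m interval has Δρ < 0: lighter water underlies denser water.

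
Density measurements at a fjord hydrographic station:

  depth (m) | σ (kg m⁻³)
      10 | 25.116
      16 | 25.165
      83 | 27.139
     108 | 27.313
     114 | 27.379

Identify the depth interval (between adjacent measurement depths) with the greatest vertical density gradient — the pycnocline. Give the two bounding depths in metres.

16–83 m

Compute the density gradient over each adjacent pair:
  10–16 m: Δρ/Δz = 0.049/6 = 8.2 × 10⁻³ kg m⁻⁴
  16–83 m: Δρ/Δz = 1.974/67 = 0.029 kg m⁻⁴
  83–108 m: Δρ/Δz = 0.174/25 = 7.0 × 10⁻³ kg m⁻⁴
  108–114 m: Δρ/Δz = 0.066/6 = 0.011 kg m⁻⁴
The largest gradient is in the 16–83 m interval — the pycnocline.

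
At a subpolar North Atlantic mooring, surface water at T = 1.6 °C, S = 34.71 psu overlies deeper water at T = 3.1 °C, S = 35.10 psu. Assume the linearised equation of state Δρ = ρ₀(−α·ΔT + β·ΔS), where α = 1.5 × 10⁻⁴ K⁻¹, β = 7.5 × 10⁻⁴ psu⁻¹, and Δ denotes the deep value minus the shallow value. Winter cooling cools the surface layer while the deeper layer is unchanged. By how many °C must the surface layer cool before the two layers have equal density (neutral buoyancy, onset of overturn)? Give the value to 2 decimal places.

0.45 °C

Neutral buoyancy requires Δρ = 0, i.e. −α(T_deep − T_surf′) + β(S_deep − S_surf) = 0.
T_surf′ = T_deep − (β/α)·ΔS = 3.1 − (7.5 × 10⁻⁴/1.5 × 10⁻⁴)·(+0.39) = 1.1500 °C.
Cooling required: 1.6 − (1.1500) = 0.4500 °C.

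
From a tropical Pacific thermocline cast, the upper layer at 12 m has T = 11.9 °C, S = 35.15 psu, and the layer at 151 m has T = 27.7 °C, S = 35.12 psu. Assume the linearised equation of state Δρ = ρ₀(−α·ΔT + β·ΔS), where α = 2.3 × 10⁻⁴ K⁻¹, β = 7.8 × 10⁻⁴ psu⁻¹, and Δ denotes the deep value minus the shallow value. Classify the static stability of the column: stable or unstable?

unstable

ΔT = 27.7 − 11.9 = +15.8 K and ΔS = 35.12 − 35.15 = -0.03 psu (deep − shallow).
−αΔT = -3.634 × 10⁻³; βΔS = -2.34 × 10⁻⁵; sum Δρ/ρ₀ = -3.6574 × 10⁻³.
Δρ/ρ₀ < 0, so Δρ < 0: deeper water is lighter → statically unstable; the column would overturn.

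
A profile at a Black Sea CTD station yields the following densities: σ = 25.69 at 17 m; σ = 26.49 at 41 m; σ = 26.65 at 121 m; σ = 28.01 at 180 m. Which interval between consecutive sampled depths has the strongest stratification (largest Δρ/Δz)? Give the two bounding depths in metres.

Compute the density gradient over each adjacent pair:
  17–41 m: Δρ/Δz = 0.80/24 = 0.033 kg m⁻⁴
  41–121 m: Δρ/Δz = 0.16/80 = 2.0 × 10⁻³ kg m⁻⁴
  121–180 m: Δρ/Δz = 1.36/59 = 0.023 kg m⁻⁴
The largest gradient is in the 17–41 m interval — the pycnocline.

17–41 m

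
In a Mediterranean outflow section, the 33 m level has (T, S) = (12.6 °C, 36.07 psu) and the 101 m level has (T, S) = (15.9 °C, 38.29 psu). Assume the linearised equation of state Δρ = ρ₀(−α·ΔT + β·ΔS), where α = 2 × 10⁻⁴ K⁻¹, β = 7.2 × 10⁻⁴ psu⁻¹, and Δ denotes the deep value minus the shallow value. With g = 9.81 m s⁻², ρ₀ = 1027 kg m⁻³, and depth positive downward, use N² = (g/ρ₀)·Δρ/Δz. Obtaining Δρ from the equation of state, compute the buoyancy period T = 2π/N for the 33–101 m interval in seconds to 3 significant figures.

540 s

ΔT = +3.3 K, ΔS = +2.22 psu (deep − shallow).
Δρ/ρ₀ = −αΔT + βΔS = -6.60 × 10⁻⁴ + 1.5984 × 10⁻³ = 9.384 × 10⁻⁴, so Δρ ≈ 0.9637 kg m⁻³.
N² = (g/ρ₀)·Δρ/Δz = g·(Δρ/ρ₀)/Δz = 9.81 × 9.384 × 10⁻⁴ / 68 = 1.3538 × 10⁻⁴ s⁻².
N = √(1.3538 × 10⁻⁴) = 0.011635 rad s⁻¹ → T = 2π/N = 540.02 s ≈ 540 s.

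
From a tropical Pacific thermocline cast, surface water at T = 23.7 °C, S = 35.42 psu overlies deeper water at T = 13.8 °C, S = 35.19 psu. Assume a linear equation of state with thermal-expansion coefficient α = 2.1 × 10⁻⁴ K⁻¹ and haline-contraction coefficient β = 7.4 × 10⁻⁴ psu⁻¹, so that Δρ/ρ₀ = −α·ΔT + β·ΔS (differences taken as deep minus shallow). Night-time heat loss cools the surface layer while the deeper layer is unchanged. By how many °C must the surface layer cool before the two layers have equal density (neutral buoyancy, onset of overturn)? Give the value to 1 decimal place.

Neutral buoyancy requires Δρ = 0, i.e. −α(T_deep − T_surf′) + β(S_deep − S_surf) = 0.
T_surf′ = T_deep − (β/α)·ΔS = 13.8 − (7.4 × 10⁻⁴/2.1 × 10⁻⁴)·(-0.23) = 14.610 °C.
Cooling required: 23.7 − (14.610) = 9.090 °C.

9.1 °C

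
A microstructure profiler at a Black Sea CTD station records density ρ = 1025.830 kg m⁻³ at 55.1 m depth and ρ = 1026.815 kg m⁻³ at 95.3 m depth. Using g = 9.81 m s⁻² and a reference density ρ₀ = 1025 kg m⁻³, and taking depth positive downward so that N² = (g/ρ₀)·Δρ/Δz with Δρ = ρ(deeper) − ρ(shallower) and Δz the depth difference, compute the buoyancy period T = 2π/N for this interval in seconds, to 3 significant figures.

410 s

Δρ = 1026.815 − 1025.830 = 0.985 kg m⁻³ over Δz = 95.3 − 55.1 = 40.2 m.
N² = (9.81/1025) × (0.985/40.2) = 2.3451 × 10⁻⁴ s⁻².
N = √(2.3451 × 10⁻⁴) = 0.015314 rad s⁻¹, so T = 2π/N = 410.29 s ≈ 410 s.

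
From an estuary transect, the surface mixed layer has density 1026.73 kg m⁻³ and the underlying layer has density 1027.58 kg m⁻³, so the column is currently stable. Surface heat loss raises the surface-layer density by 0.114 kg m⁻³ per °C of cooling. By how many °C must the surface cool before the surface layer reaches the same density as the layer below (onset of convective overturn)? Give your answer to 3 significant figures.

7.46 °C

Density deficit of the surface layer: 1027.58 − 1026.73 = 0.85 kg m⁻³.
Required change = 0.85 / 0.114 = 7.46 °C.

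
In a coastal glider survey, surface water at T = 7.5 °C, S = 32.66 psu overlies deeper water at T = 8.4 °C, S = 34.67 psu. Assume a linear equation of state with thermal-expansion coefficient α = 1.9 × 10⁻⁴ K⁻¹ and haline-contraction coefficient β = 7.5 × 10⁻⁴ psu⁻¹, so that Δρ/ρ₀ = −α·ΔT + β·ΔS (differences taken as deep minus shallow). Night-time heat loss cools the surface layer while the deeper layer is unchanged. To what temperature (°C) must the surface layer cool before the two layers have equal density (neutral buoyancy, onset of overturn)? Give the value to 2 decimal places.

0.47 °C

Neutral buoyancy requires Δρ = 0, i.e. −α(T_deep − T_surf′) + β(S_deep − S_surf) = 0.
T_surf′ = T_deep − (β/α)·ΔS = 8.4 − (7.5 × 10⁻⁴/1.9 × 10⁻⁴)·(+2.01) = 0.4658 °C.
Cooling required: 7.5 − (0.4658) = 7.0342 °C.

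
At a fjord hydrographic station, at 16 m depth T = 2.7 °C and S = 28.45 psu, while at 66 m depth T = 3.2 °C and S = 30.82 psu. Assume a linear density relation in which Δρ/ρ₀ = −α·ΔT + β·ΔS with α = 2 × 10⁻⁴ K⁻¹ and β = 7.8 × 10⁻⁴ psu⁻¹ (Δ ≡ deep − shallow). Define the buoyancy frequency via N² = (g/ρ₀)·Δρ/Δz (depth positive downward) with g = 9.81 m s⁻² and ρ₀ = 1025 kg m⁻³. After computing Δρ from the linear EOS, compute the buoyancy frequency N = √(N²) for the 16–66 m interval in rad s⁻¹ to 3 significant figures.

ΔT = +0.5 K, ΔS = +2.37 psu (deep − shallow).
Δρ/ρ₀ = −αΔT + βΔS = -1.00 × 10⁻⁴ + 1.8486 × 10⁻³ = 1.7486 × 10⁻³, so Δρ ≈ 1.792 kg m⁻³.
N² = (g/ρ₀)·Δρ/Δz = g·(Δρ/ρ₀)/Δz = 9.81 × 1.7486 × 10⁻³ / 50 = 3.4308 × 10⁻⁴ s⁻².
N = √(3.4308 × 10⁻⁴) = 0.018522 rad s⁻¹ ≈ 0.0185 rad s⁻¹.

0.0185 rad s⁻¹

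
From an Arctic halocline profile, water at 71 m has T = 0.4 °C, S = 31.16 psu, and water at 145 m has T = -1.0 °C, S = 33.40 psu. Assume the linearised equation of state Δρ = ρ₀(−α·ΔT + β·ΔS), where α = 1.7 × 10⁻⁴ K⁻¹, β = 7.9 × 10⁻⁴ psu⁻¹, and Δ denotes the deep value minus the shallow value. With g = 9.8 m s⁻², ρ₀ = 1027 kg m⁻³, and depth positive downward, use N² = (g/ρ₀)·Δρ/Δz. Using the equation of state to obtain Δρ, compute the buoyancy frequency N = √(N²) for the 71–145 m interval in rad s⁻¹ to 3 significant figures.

0.0163 rad s⁻¹

ΔT = -1.4 K, ΔS = +2.24 psu (deep − shallow).
Δρ/ρ₀ = −αΔT + βΔS = 2.38 × 10⁻⁴ + 1.7696 × 10⁻³ = 2.0076 × 10⁻³, so Δρ ≈ 2.062 kg m⁻³.
N² = (g/ρ₀)·Δρ/Δz = g·(Δρ/ρ₀)/Δz = 9.8 × 2.0076 × 10⁻³ / 74 = 2.6587 × 10⁻⁴ s⁻².
N = √(2.6587 × 10⁻⁴) = 0.016306 rad s⁻¹ ≈ 0.0163 rad s⁻¹.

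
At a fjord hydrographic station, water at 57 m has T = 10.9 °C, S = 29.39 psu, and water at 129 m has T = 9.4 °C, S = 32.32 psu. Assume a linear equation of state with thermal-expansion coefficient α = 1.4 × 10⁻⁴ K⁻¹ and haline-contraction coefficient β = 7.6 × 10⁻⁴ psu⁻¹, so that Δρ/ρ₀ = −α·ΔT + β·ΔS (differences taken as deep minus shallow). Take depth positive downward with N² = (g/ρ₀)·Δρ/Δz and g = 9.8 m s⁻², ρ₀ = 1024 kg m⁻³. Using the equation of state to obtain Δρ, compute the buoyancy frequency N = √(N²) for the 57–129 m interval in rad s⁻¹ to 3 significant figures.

0.0182 rad s⁻¹

ΔT = -1.5 K, ΔS = +2.93 psu (deep − shallow).
Δρ/ρ₀ = −αΔT + βΔS = 2.10 × 10⁻⁴ + 2.2268 × 10⁻³ = 2.4368 × 10⁻³, so Δρ ≈ 2.495 kg m⁻³.
N² = (g/ρ₀)·Δρ/Δz = g·(Δρ/ρ₀)/Δz = 9.8 × 2.4368 × 10⁻³ / 72 = 3.3168 × 10⁻⁴ s⁻².
N = √(3.3168 × 10⁻⁴) = 0.018212 rad s⁻¹ ≈ 0.0182 rad s⁻¹.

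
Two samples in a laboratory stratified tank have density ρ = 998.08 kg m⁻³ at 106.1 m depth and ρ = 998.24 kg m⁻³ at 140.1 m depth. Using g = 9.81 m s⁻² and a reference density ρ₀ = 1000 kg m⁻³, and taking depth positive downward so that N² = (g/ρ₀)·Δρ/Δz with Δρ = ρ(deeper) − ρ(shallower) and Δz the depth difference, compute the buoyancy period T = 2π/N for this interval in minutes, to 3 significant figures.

Δρ = 998.24 − 998.08 = 0.16 kg m⁻³ over Δz = 140.1 − 106.1 = 34 m.
N² = (9.81/1000) × (0.16/34) = 4.6165 × 10⁻⁵ s⁻².
N = √(4.6165 × 10⁻⁵) = 6.7945 × 10⁻³ rad s⁻¹, so T = 2π/N = 924.75 s = 15.412 min ≈ 15.4 min.
Since Δρ > 0 the layer is stably stratified.

15.4 min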